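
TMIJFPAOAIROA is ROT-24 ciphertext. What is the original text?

T(19): 19−24=-5≡21 → V
M(12): 12−24=-12≡14 → O
I(8): 8−24=-16≡10 → K
J(9): 9−24=-15≡11 → L
F(5): 5−24=-19≡7 → H
P(15): 15−24=-9≡17 → R
A(0): 0−24=-24≡2 → C
O(14): 14−24=-10≡16 → Q
A(0): 0−24=-24≡2 → C
I(8): 8−24=-16≡10 → K
R(17): 17−24=-7≡19 → T
O(14): 14−24=-10≡16 → Q
A(0): 0−24=-24≡2 → C

VOKLHRCQCKTQC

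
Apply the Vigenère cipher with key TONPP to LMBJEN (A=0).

EAOYTG

Repeat the key across the message: TONPPT
L(11)+T(19): 30≡4 → E
M(12)+O(14): 26≡0 → A
B(1)+N(13): 14 → O
J(9)+P(15): 24 → Y
E(4)+P(15): 19 → T
N(13)+T(19): 32≡6 → G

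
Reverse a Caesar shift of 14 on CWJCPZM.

C(2): 2−14=-12≡14 → O
W(22): 22−14=8 → I
J(9): 9−14=-5≡21 → V
C(2): 2−14=-12≡14 → O
P(15): 15−14=1 → B
Z(25): 25−14=11 → L
M(12): 12−14=-2≡24 → Y

OIVOBLY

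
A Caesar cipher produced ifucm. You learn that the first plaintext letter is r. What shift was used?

From the crib: i(8)−r(17)=-9≡17, so the shift is 17.

17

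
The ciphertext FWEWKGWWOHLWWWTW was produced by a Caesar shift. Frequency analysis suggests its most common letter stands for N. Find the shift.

9

The most frequent ciphertext letter is W (appears 8 times).
W is position 22; N is position 13.
Shift = 9.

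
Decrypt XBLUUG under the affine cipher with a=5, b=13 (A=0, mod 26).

CIKRRJ

The inverse of 5 mod 26 is 21, since 5·21=105≡1. Apply D(y)=21·(y−13) mod 26:
X(23): 21·(23−13)=210≡2 → C
B(1): 21·(1−13)=-252≡8 → I
L(11): 21·(11−13)=-42≡10 → K
U(20): 21·(20−13)=147≡17 → R
U(20): 21·(20−13)=147≡17 → R
G(6): 21·(6−13)=-147≡9 → J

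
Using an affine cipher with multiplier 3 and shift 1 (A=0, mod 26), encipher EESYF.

NNDVQ

E(4): 3·4+1=13 → N
E(4): 3·4+1=13 → N
S(18): 3·18+1=55≡3 → D
Y(24): 3·24+1=73≡21 → V
F(5): 3·5+1=16 → Q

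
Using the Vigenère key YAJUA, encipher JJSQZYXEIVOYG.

HJBKZWXNCVMYP

Repeat the key across the message: YAJUAYAJUAYAJ
J(9)+Y(24): 33≡7 → H
J(9)+A(0): 9 → J
S(18)+J(9): 27≡1 → B
Q(16)+U(20): 36≡10 → K
Z(25)+A(0): 25 → Z
Y(24)+Y(24): 48≡22 → W
X(23)+A(0): 23 → X
E(4)+J(9): 13 → N
I(8)+U(20): 28≡2 → C
V(21)+A(0): 21 → V
O(14)+Y(24): 38≡12 → M
Y(24)+A(0): 24 → Y
G(6)+J(9): 15 → P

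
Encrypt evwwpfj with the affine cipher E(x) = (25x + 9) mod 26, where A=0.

fonnuea

e(4): 25·4+9=109≡5 → f
v(21): 25·21+9=534≡14 → o
w(22): 25·22+9=559≡13 → n
w(22): 25·22+9=559≡13 → n
p(15): 25·15+9=384≡20 → u
f(5): 25·5+9=134≡4 → e
j(9): 25·9+9=234≡0 → a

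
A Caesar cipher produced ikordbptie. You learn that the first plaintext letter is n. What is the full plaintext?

nptwiguynj

From the crib: i(8)−n(13)=-5≡21, so the shift is 21.
Subtract 21 from each ciphertext letter:
i(8): 8−21=-13≡13 → n
k(10): 10−21=-11≡15 → p
o(14): 14−21=-7≡19 → t
r(17): 17−21=-4≡22 → w
d(3): 3−21=-18≡8 → i
b(1): 1−21=-20≡6 → g
p(15): 15−21=-6≡20 → u
t(19): 19−21=-2≡24 → y
i(8): 8−21=-13≡13 → n
e(4): 4−21=-17≡9 → j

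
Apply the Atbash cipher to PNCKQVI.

KMXPJER

P(15) → K(10)
N(13) → M(12)
C(2) → X(23)
K(10) → P(15)
Q(16) → J(9)
V(21) → E(4)
I(8) → R(17)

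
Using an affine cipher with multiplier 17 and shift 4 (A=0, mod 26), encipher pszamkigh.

zyneaskct

p(15): 17·15+4=259≡25 → z
s(18): 17·18+4=310≡24 → y
z(25): 17·25+4=429≡13 → n
a(0): 17·0+4=4 → e
m(12): 17·12+4=208≡0 → a
k(10): 17·10+4=174≡18 → s
i(8): 17·8+4=140≡10 → k
g(6): 17·6+4=106≡2 → c
h(7): 17·7+4=123≡19 → t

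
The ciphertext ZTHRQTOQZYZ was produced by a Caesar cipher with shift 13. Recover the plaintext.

Z(25): 25−13=12 → M
T(19): 19−13=6 → G
H(7): 7−13=-6≡20 → U
R(17): 17−13=4 → E
Q(16): 16−13=3 → D
T(19): 19−13=6 → G
O(14): 14−13=1 → B
Q(16): 16−13=3 → D
Z(25): 25−13=12 → M
Y(24): 24−13=11 → L
Z(25): 25−13=12 → M

MGUEDGBDMLM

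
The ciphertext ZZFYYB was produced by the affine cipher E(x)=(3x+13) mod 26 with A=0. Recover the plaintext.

EEGVVW

The inverse of 3 mod 26 is 9, since 3·9=27≡1. Apply D(y)=9·(y−13) mod 26:
Z(25): 9·(25−13)=108≡4 → E
Z(25): 9·(25−13)=108≡4 → E
F(5): 9·(5−13)=-72≡6 → G
Y(24): 9·(24−13)=99≡21 → V
Y(24): 9·(24−13)=99≡21 → V
B(1): 9·(1−13)=-108≡22 → W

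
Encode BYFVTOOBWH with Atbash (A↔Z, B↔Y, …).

B(1) → Y(24)
Y(24) → B(1)
F(5) → U(20)
V(21) → E(4)
T(19) → G(6)
O(14) → L(11)
O(14) → L(11)
B(1) → Y(24)
W(22) → D(3)
H(7) → S(18)

YBUEGLLYDS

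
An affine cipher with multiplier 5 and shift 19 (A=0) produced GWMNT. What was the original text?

NLJEA

The inverse of 5 mod 26 is 21, since 5·21=105≡1. Apply D(y)=21·(y−19) mod 26:
G(6): 21·(6−19)=-273≡13 → N
W(22): 21·(22−19)=63≡11 → L
M(12): 21·(12−19)=-147≡9 → J
N(13): 21·(13−19)=-126≡4 → E
T(19): 21·(19−19)=0 → A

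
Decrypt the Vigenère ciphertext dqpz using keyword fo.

Repeat the key across the ciphertext: fofo
d(3)−f(5): -2≡24 → y
q(16)−o(14): 2 → c
p(15)−f(5): 10 → k
z(25)−o(14): 11 → l

yckl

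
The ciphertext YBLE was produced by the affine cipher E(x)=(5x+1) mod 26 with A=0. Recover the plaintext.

The inverse of 5 mod 26 is 21, since 5·21=105≡1. Apply D(y)=21·(y−1) mod 26:
Y(24): 21·(24−1)=483≡15 → P
B(1): 21·(1−1)=0 → A
L(11): 21·(11−1)=210≡2 → C
E(4): 21·(4−1)=63≡11 → L

PACL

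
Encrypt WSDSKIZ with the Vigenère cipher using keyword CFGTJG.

YXJLTOB

Repeat the key across the message: CFGTJGC
W(22)+C(2): 24 → Y
S(18)+F(5): 23 → X
D(3)+G(6): 9 → J
S(18)+T(19): 37≡11 → L
K(10)+J(9): 19 → T
I(8)+G(6): 14 → O
Z(25)+C(2): 27≡1 → B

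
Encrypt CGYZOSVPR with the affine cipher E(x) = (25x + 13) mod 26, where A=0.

C(2): 25·2+13=63≡11 → L
G(6): 25·6+13=163≡7 → H
Y(24): 25·24+13=613≡15 → P
Z(25): 25·25+13=638≡14 → O
O(14): 25·14+13=363≡25 → Z
S(18): 25·18+13=463≡21 → V
V(21): 25·21+13=538≡18 → S
P(15): 25·15+13=388≡24 → Y
R(17): 25·17+13=438≡22 → W

LHPOZVSYW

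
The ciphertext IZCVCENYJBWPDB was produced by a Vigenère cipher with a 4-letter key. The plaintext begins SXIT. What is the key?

QCUC

Subtract each crib letter from the matching ciphertext letter (mod 26):
I(8)−S(18)=-10≡16 → Q
Z(25)−X(23)=2 → C
C(2)−I(8)=-6≡20 → U
V(21)−T(19)=2 → C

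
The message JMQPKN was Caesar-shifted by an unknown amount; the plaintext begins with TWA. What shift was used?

16

From the crib: J(9)−T(19)=-10≡16, so the shift is 16.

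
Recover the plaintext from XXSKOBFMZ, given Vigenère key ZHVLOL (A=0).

Repeat the key across the ciphertext: ZHVLOLZHV
X(23)−Z(25): -2≡24 → Y
X(23)−H(7): 16 → Q
S(18)−V(21): -3≡23 → X
K(10)−L(11): -1≡25 → Z
O(14)−O(14): 0 → A
B(1)−L(11): -10≡16 → Q
F(5)−Z(25): -20≡6 → G
M(12)−H(7): 5 → F
Z(25)−V(21): 4 → E

YQXZAQGFE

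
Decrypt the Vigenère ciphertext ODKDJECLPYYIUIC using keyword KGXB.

Repeat the key across the ciphertext: KGXBKGXBKGXBKGX
O(14)−K(10): 4 → E
D(3)−G(6): -3≡23 → X
K(10)−X(23): -13≡13 → N
D(3)−B(1): 2 → C
J(9)−K(10): -1≡25 → Z
E(4)−G(6): -2≡24 → Y
C(2)−X(23): -21≡5 → F
L(11)−B(1): 10 → K
P(15)−K(10): 5 → F
Y(24)−G(6): 18 → S
Y(24)−X(23): 1 → B
I(8)−B(1): 7 → H
U(20)−K(10): 10 → K
I(8)−G(6): 2 → C
C(2)−X(23): -21≡5 → F

EXNCZYFKFSBHKCF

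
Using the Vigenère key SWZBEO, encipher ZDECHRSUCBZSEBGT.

Repeat the key across the message: SWZBEOSWZBEOSWZB
Z(25)+S(18): 43≡17 → R
D(3)+W(22): 25 → Z
E(4)+Z(25): 29≡3 → D
C(2)+B(1): 3 → D
H(7)+E(4): 11 → L
R(17)+O(14): 31≡5 → F
S(18)+S(18): 36≡10 → K
U(20)+W(22): 42≡16 → Q
C(2)+Z(25): 27≡1 → B
B(1)+B(1): 2 → C
Z(25)+E(4): 29≡3 → D
S(18)+O(14): 32≡6 → G
E(4)+S(18): 22 → W
B(1)+W(22): 23 → X
G(6)+Z(25): 31≡5 → F
T(19)+B(1): 20 → U

RZDDLFKQBCDGWXFU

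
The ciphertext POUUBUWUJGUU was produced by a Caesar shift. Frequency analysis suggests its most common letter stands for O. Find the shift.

6

The most frequent ciphertext letter is U (appears 6 times).
U is position 20; O is position 14.
Shift = 6.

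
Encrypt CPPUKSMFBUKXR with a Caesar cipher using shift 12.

OBBGWEYRNGWJD

C(2): 2+12=14 → O
P(15): 15+12=27≡1 → B
P(15): 15+12=27≡1 → B
U(20): 20+12=32≡6 → G
K(10): 10+12=22 → W
S(18): 18+12=30≡4 → E
M(12): 12+12=24 → Y
F(5): 5+12=17 → R
B(1): 1+12=13 → N
U(20): 20+12=32≡6 → G
K(10): 10+12=22 → W
X(23): 23+12=35≡9 → J
R(17): 17+12=29≡3 → D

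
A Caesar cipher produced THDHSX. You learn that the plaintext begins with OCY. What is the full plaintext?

OCYCNS

From the crib: T(19)−O(14)=5, so the shift is 5.
Subtract 5 from each ciphertext letter:
T(19): 19−5=14 → O
H(7): 7−5=2 → C
D(3): 3−5=-2≡24 → Y
H(7): 7−5=2 → C
S(18): 18−5=13 → N
X(23): 23−5=18 → S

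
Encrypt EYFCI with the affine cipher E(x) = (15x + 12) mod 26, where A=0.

E(4): 15·4+12=72≡20 → U
Y(24): 15·24+12=372≡8 → I
F(5): 15·5+12=87≡9 → J
C(2): 15·2+12=42≡16 → Q
I(8): 15·8+12=132≡2 → C

UIJQC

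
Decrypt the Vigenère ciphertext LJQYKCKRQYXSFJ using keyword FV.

GOLDFHFWLDSXAO

Repeat the key across the ciphertext: FVFVFVFVFVFVFV
L(11)−F(5): 6 → G
J(9)−V(21): -12≡14 → O
Q(16)−F(5): 11 → L
Y(24)−V(21): 3 → D
K(10)−F(5): 5 → F
C(2)−V(21): -19≡7 → H
K(10)−F(5): 5 → F
R(17)−V(21): -4≡22 → W
Q(16)−F(5): 11 → L
Y(24)−V(21): 3 → D
X(23)−F(5): 18 → S
S(18)−V(21): -3≡23 → X
F(5)−F(5): 0 → A
J(9)−V(21): -12≡14 → O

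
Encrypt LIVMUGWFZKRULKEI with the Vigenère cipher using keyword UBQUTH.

FJLGNNQGPEKBFLUC

Repeat the key across the message: UBQUTHUBQUTHUBQU
L(11)+U(20): 31≡5 → F
I(8)+B(1): 9 → J
V(21)+Q(16): 37≡11 → L
M(12)+U(20): 32≡6 → G
U(20)+T(19): 39≡13 → N
G(6)+H(7): 13 → N
W(22)+U(20): 42≡16 → Q
F(5)+B(1): 6 → G
Z(25)+Q(16): 41≡15 → P
K(10)+U(20): 30≡4 → E
R(17)+T(19): 36≡10 → K
U(20)+H(7): 27≡1 → B
L(11)+U(20): 31≡5 → F
K(10)+B(1): 11 → L
E(4)+Q(16): 20 → U
I(8)+U(20): 28≡2 → C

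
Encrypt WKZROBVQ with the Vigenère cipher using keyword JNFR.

Repeat the key across the message: JNFRJNFR
W(22)+J(9): 31≡5 → F
K(10)+N(13): 23 → X
Z(25)+F(5): 30≡4 → E
R(17)+R(17): 34≡8 → I
O(14)+J(9): 23 → X
B(1)+N(13): 14 → O
V(21)+F(5): 26≡0 → A
Q(16)+R(17): 33≡7 → H

FXEIXOAH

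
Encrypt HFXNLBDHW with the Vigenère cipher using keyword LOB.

Repeat the key across the message: LOBLOBLOB
H(7)+L(11): 18 → S
F(5)+O(14): 19 → T
X(23)+B(1): 24 → Y
N(13)+L(11): 24 → Y
L(11)+O(14): 25 → Z
B(1)+B(1): 2 → C
D(3)+L(11): 14 → O
H(7)+O(14): 21 → V
W(22)+B(1): 23 → X

STYYZCOVX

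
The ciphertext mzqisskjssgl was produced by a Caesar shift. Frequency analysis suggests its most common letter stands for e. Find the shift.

14

The most frequent ciphertext letter is s (appears 4 times).
s is position 18; e is position 4.
Shift = 14.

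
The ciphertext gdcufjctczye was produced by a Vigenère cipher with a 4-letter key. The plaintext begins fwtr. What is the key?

Subtract each crib letter from the matching ciphertext letter (mod 26):
g(6)−f(5)=1 → b
d(3)−w(22)=-19≡7 → h
c(2)−t(19)=-17≡9 → j
u(20)−r(17)=3 → d

bhjd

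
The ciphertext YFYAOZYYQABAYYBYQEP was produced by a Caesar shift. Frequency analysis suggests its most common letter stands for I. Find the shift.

The most frequent ciphertext letter is Y (appears 7 times).
Y is position 24; I is position 8.
Shift = 16.

16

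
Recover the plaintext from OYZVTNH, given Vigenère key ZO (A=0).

Repeat the key across the ciphertext: ZOZOZOZ
O(14)−Z(25): -11≡15 → P
Y(24)−O(14): 10 → K
Z(25)−Z(25): 0 → A
V(21)−O(14): 7 → H
T(19)−Z(25): -6≡20 → U
N(13)−O(14): -1≡25 → Z
H(7)−Z(25): -18≡8 → I

PKAHUZI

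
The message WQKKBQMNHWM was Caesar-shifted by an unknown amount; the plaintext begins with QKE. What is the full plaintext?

QKEEVKGHBQG

From the crib: W(22)−Q(16)=6, so the shift is 6.
Subtract 6 from each ciphertext letter:
W(22): 22−6=16 → Q
Q(16): 16−6=10 → K
K(10): 10−6=4 → E
K(10): 10−6=4 → E
B(1): 1−6=-5≡21 → V
Q(16): 16−6=10 → K
M(12): 12−6=6 → G
N(13): 13−6=7 → H
H(7): 7−6=1 → B
W(22): 22−6=16 → Q
M(12): 12−6=6 → G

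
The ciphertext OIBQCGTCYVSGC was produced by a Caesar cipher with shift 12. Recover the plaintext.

CWPEQUHQMJGUQ

O(14): 14−12=2 → C
I(8): 8−12=-4≡22 → W
B(1): 1−12=-11≡15 → P
Q(16): 16−12=4 → E
C(2): 2−12=-10≡16 → Q
G(6): 6−12=-6≡20 → U
T(19): 19−12=7 → H
C(2): 2−12=-10≡16 → Q
Y(24): 24−12=12 → M
V(21): 21−12=9 → J
S(18): 18−12=6 → G
G(6): 6−12=-6≡20 → U
C(2): 2−12=-10≡16 → Q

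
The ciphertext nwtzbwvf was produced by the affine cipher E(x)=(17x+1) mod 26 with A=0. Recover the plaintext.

The inverse of 17 mod 26 is 23, since 17·23=391≡1. Apply D(y)=23·(y−1) mod 26:
n(13): 23·(13−1)=276≡16 → q
w(22): 23·(22−1)=483≡15 → p
t(19): 23·(19−1)=414≡24 → y
z(25): 23·(25−1)=552≡6 → g
b(1): 23·(1−1)=0 → a
w(22): 23·(22−1)=483≡15 → p
v(21): 23·(21−1)=460≡18 → s
f(5): 23·(5−1)=92≡14 → o

qpygapso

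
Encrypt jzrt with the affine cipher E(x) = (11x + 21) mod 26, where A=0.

j(9): 11·9+21=120≡16 → q
z(25): 11·25+21=296≡10 → k
r(17): 11·17+21=208≡0 → a
t(19): 11·19+21=230≡22 → w

qkaw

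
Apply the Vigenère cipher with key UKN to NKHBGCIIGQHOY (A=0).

HUUVQPCSTKRBS

Repeat the key across the message: UKNUKNUKNUKNU
N(13)+U(20): 33≡7 → H
K(10)+K(10): 20 → U
H(7)+N(13): 20 → U
B(1)+U(20): 21 → V
G(6)+K(10): 16 → Q
C(2)+N(13): 15 → P
I(8)+U(20): 28≡2 → C
I(8)+K(10): 18 → S
G(6)+N(13): 19 → T
Q(16)+U(20): 36≡10 → K
H(7)+K(10): 17 → R
O(14)+N(13): 27≡1 → B
Y(24)+U(20): 44≡18 → S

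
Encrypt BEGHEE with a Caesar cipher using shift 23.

B(1): 1+23=24 → Y
E(4): 4+23=27≡1 → B
G(6): 6+23=29≡3 → D
H(7): 7+23=30≡4 → E
E(4): 4+23=27≡1 → B
E(4): 4+23=27≡1 → B

YBDEBB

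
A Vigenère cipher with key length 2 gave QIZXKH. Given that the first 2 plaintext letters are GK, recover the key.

Subtract each crib letter from the matching ciphertext letter (mod 26):
Q(16)−G(6)=10 → K
I(8)−K(10)=-2≡24 → Y

KY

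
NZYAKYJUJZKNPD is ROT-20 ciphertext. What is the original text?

TFEGQEPAPFQTVJ

N(13): 13−20=-7≡19 → T
Z(25): 25−20=5 → F
Y(24): 24−20=4 → E
A(0): 0−20=-20≡6 → G
K(10): 10−20=-10≡16 → Q
Y(24): 24−20=4 → E
J(9): 9−20=-11≡15 → P
U(20): 20−20=0 → A
J(9): 9−20=-11≡15 → P
Z(25): 25−20=5 → F
K(10): 10−20=-10≡16 → Q
N(13): 13−20=-7≡19 → T
P(15): 15−20=-5≡21 → V
D(3): 3−20=-17≡9 → J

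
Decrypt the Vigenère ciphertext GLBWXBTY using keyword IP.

YWTHPMLJ

Repeat the key across the ciphertext: IPIPIPIP
G(6)−I(8): -2≡24 → Y
L(11)−P(15): -4≡22 → W
B(1)−I(8): -7≡19 → T
W(22)−P(15): 7 → H
X(23)−I(8): 15 → P
B(1)−P(15): -14≡12 → M
T(19)−I(8): 11 → L
Y(24)−P(15): 9 → J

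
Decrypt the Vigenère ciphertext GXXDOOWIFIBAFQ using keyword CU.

Repeat the key across the ciphertext: CUCUCUCUCUCUCU
G(6)−C(2): 4 → E
X(23)−U(20): 3 → D
X(23)−C(2): 21 → V
D(3)−U(20): -17≡9 → J
O(14)−C(2): 12 → M
O(14)−U(20): -6≡20 → U
W(22)−C(2): 20 → U
I(8)−U(20): -12≡14 → O
F(5)−C(2): 3 → D
I(8)−U(20): -12≡14 → O
B(1)−C(2): -1≡25 → Z
A(0)−U(20): -20≡6 → G
F(5)−C(2): 3 → D
Q(16)−U(20): -4≡22 → W

EDVJMUUODOZGDW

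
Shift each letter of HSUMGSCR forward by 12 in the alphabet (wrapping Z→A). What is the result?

H(7): 7+12=19 → T
S(18): 18+12=30≡4 → E
U(20): 20+12=32≡6 → G
M(12): 12+12=24 → Y
G(6): 6+12=18 → S
S(18): 18+12=30≡4 → E
C(2): 2+12=14 → O
R(17): 17+12=29≡3 → D

TEGYSEOD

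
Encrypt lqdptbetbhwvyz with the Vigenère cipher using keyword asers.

lihglbwxszwncq

Repeat the key across the message: asersasersaser
l(11)+a(0): 11 → l
q(16)+s(18): 34≡8 → i
d(3)+e(4): 7 → h
p(15)+r(17): 32≡6 → g
t(19)+s(18): 37≡11 → l
b(1)+a(0): 1 → b
e(4)+s(18): 22 → w
t(19)+e(4): 23 → x
b(1)+r(17): 18 → s
h(7)+s(18): 25 → z
w(22)+a(0): 22 → w
v(21)+s(18): 39≡13 → n
y(24)+e(4): 28≡2 → c
z(25)+r(17): 42≡16 → q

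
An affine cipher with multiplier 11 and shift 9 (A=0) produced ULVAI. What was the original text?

BMULH

The inverse of 11 mod 26 is 19, since 11·19=209≡1. Apply D(y)=19·(y−9) mod 26:
U(20): 19·(20−9)=209≡1 → B
L(11): 19·(11−9)=38≡12 → M
V(21): 19·(21−9)=228≡20 → U
A(0): 19·(0−9)=-171≡11 → L
I(8): 19·(8−9)=-19≡7 → H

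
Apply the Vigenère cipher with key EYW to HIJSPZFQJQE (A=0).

LGFWNVJOFUC

Repeat the key across the message: EYWEYWEYWEY
H(7)+E(4): 11 → L
I(8)+Y(24): 32≡6 → G
J(9)+W(22): 31≡5 → F
S(18)+E(4): 22 → W
P(15)+Y(24): 39≡13 → N
Z(25)+W(22): 47≡21 → V
F(5)+E(4): 9 → J
Q(16)+Y(24): 40≡14 → O
J(9)+W(22): 31≡5 → F
Q(16)+E(4): 20 → U
E(4)+Y(24): 28≡2 → C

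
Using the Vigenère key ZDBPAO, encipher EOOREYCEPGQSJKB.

Repeat the key across the message: ZDBPAOZDBPAOZDB
E(4)+Z(25): 29≡3 → D
O(14)+D(3): 17 → R
O(14)+B(1): 15 → P
R(17)+P(15): 32≡6 → G
E(4)+A(0): 4 → E
Y(24)+O(14): 38≡12 → M
C(2)+Z(25): 27≡1 → B
E(4)+D(3): 7 → H
P(15)+B(1): 16 → Q
G(6)+P(15): 21 → V
Q(16)+A(0): 16 → Q
S(18)+O(14): 32≡6 → G
J(9)+Z(25): 34≡8 → I
K(10)+D(3): 13 → N
B(1)+B(1): 2 → C

DRPGEMBHQVQGINC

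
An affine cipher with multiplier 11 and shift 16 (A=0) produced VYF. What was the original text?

RWZ

The inverse of 11 mod 26 is 19, since 11·19=209≡1. Apply D(y)=19·(y−16) mod 26:
V(21): 19·(21−16)=95≡17 → R
Y(24): 19·(24−16)=152≡22 → W
F(5): 19·(5−16)=-209≡25 → Z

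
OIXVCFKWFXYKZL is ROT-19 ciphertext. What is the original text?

VPECJMRDMEFRGS

O(14): 14−19=-5≡21 → V
I(8): 8−19=-11≡15 → P
X(23): 23−19=4 → E
V(21): 21−19=2 → C
C(2): 2−19=-17≡9 → J
F(5): 5−19=-14≡12 → M
K(10): 10−19=-9≡17 → R
W(22): 22−19=3 → D
F(5): 5−19=-14≡12 → M
X(23): 23−19=4 → E
Y(24): 24−19=5 → F
K(10): 10−19=-9≡17 → R
Z(25): 25−19=6 → G
L(11): 11−19=-8≡18 → S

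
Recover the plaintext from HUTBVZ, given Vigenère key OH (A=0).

Repeat the key across the ciphertext: OHOHOH
H(7)−O(14): -7≡19 → T
U(20)−H(7): 13 → N
T(19)−O(14): 5 → F
B(1)−H(7): -6≡20 → U
V(21)−O(14): 7 → H
Z(25)−H(7): 18 → S

TNFUHS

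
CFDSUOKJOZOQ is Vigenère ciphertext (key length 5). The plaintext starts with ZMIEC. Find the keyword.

DTVOS

Subtract each crib letter from the matching ciphertext letter (mod 26):
C(2)−Z(25)=-23≡3 → D
F(5)−M(12)=-7≡19 → T
D(3)−I(8)=-5≡21 → V
S(18)−E(4)=14 → O
U(20)−C(2)=18 → S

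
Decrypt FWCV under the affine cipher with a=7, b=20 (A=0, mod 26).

JEQP

The inverse of 7 mod 26 is 15, since 7·15=105≡1. Apply D(y)=15·(y−20) mod 26:
F(5): 15·(5−20)=-225≡9 → J
W(22): 15·(22−20)=30≡4 → E
C(2): 15·(2−20)=-270≡16 → Q
V(21): 15·(21−20)=15 → P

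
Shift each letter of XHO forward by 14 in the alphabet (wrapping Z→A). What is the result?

LVC

X(23): 23+14=37≡11 → L
H(7): 7+14=21 → V
O(14): 14+14=28≡2 → C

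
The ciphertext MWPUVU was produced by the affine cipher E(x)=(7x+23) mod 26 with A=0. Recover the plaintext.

The inverse of 7 mod 26 is 15, since 7·15=105≡1. Apply D(y)=15·(y−23) mod 26:
M(12): 15·(12−23)=-165≡17 → R
W(22): 15·(22−23)=-15≡11 → L
P(15): 15·(15−23)=-120≡10 → K
U(20): 15·(20−23)=-45≡7 → H
V(21): 15·(21−23)=-30≡22 → W
U(20): 15·(20−23)=-45≡7 → H

RLKHWH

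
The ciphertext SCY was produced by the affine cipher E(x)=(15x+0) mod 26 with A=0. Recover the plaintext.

WOM

The inverse of 15 mod 26 is 7, since 15·7=105≡1. Apply D(y)=7·(y−0) mod 26:
S(18): 7·(18−0)=126≡22 → W
C(2): 7·(2−0)=14 → O
Y(24): 7·(24−0)=168≡12 → M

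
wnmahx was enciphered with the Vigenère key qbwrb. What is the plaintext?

gmqjgh

Repeat the key across the ciphertext: qbwrbq
w(22)−q(16): 6 → g
n(13)−b(1): 12 → m
m(12)−w(22): -10≡16 → q
a(0)−r(17): -17≡9 → j
h(7)−b(1): 6 → g
x(23)−q(16): 7 → h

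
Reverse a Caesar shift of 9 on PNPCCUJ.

P(15): 15−9=6 → G
N(13): 13−9=4 → E
P(15): 15−9=6 → G
C(2): 2−9=-7≡19 → T
C(2): 2−9=-7≡19 → T
U(20): 20−9=11 → L
J(9): 9−9=0 → A

GEGTTLA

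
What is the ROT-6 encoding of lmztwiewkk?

rsfzcokcqq

l(11): 11+6=17 → r
m(12): 12+6=18 → s
z(25): 25+6=31≡5 → f
t(19): 19+6=25 → z
w(22): 22+6=28≡2 → c
i(8): 8+6=14 → o
e(4): 4+6=10 → k
w(22): 22+6=28≡2 → c
k(10): 10+6=16 → q
k(10): 10+6=16 → q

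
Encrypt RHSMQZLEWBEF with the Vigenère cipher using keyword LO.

Repeat the key across the message: LOLOLOLOLOLO
R(17)+L(11): 28≡2 → C
H(7)+O(14): 21 → V
S(18)+L(11): 29≡3 → D
M(12)+O(14): 26≡0 → A
Q(16)+L(11): 27≡1 → B
Z(25)+O(14): 39≡13 → N
L(11)+L(11): 22 → W
E(4)+O(14): 18 → S
W(22)+L(11): 33≡7 → H
B(1)+O(14): 15 → P
E(4)+L(11): 15 → P
F(5)+O(14): 19 → T

CVDABNWSHPPT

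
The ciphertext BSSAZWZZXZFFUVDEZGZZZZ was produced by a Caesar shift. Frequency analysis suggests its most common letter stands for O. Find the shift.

11

The most frequent ciphertext letter is Z (appears 9 times).
Z is position 25; O is position 14.
Shift = 11.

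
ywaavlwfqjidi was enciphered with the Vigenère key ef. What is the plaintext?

urwvrgsameeye

Repeat the key across the ciphertext: efefefefefefe
y(24)−e(4): 20 → u
w(22)−f(5): 17 → r
a(0)−e(4): -4≡22 → w
a(0)−f(5): -5≡21 → v
v(21)−e(4): 17 → r
l(11)−f(5): 6 → g
w(22)−e(4): 18 → s
f(5)−f(5): 0 → a
q(16)−e(4): 12 → m
j(9)−f(5): 4 → e
i(8)−e(4): 4 → e
d(3)−f(5): -2≡24 → y
i(8)−e(4): 4 → e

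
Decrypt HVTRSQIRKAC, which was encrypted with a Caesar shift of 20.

H(7): 7−20=-13≡13 → N
V(21): 21−20=1 → B
T(19): 19−20=-1≡25 → Z
R(17): 17−20=-3≡23 → X
S(18): 18−20=-2≡24 → Y
Q(16): 16−20=-4≡22 → W
I(8): 8−20=-12≡14 → O
R(17): 17−20=-3≡23 → X
K(10): 10−20=-10≡16 → Q
A(0): 0−20=-20≡6 → G
C(2): 2−20=-18≡8 → I

NBZXYWOXQGI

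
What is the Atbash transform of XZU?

X(23) → C(2)
Z(25) → A(0)
U(20) → F(5)

CAF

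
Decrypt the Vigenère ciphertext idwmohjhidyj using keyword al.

iswbowjwisyy

Repeat the key across the ciphertext: alalalalalal
i(8)−a(0): 8 → i
d(3)−l(11): -8≡18 → s
w(22)−a(0): 22 → w
m(12)−l(11): 1 → b
o(14)−a(0): 14 → o
h(7)−l(11): -4≡22 → w
j(9)−a(0): 9 → j
h(7)−l(11): -4≡22 → w
i(8)−a(0): 8 → i
d(3)−l(11): -8≡18 → s
y(24)−a(0): 24 → y
j(9)−l(11): -2≡24 → y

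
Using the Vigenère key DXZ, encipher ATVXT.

DQUAQ

Repeat the key across the message: DXZDX
A(0)+D(3): 3 → D
T(19)+X(23): 42≡16 → Q
V(21)+Z(25): 46≡20 → U
X(23)+D(3): 26≡0 → A
T(19)+X(23): 42≡16 → Q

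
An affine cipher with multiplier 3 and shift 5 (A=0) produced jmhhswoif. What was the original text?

The inverse of 3 mod 26 is 9, since 3·9=27≡1. Apply D(y)=9·(y−5) mod 26:
j(9): 9·(9−5)=36≡10 → k
m(12): 9·(12−5)=63≡11 → l
h(7): 9·(7−5)=18 → s
h(7): 9·(7−5)=18 → s
s(18): 9·(18−5)=117≡13 → n
w(22): 9·(22−5)=153≡23 → x
o(14): 9·(14−5)=81≡3 → d
i(8): 9·(8−5)=27≡1 → b
f(5): 9·(5−5)=0 → a

klssnxdba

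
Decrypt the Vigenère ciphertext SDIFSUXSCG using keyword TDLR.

Repeat the key across the ciphertext: TDLRTDLRTD
S(18)−T(19): -1≡25 → Z
D(3)−D(3): 0 → A
I(8)−L(11): -3≡23 → X
F(5)−R(17): -12≡14 → O
S(18)−T(19): -1≡25 → Z
U(20)−D(3): 17 → R
X(23)−L(11): 12 → M
S(18)−R(17): 1 → B
C(2)−T(19): -17≡9 → J
G(6)−D(3): 3 → D

ZAXOZRMBJD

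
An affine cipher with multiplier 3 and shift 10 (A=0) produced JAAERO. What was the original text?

ROOYLK

The inverse of 3 mod 26 is 9, since 3·9=27≡1. Apply D(y)=9·(y−10) mod 26:
J(9): 9·(9−10)=-9≡17 → R
A(0): 9·(0−10)=-90≡14 → O
A(0): 9·(0−10)=-90≡14 → O
E(4): 9·(4−10)=-54≡24 → Y
R(17): 9·(17−10)=63≡11 → L
O(14): 9·(14−10)=36≡10 → K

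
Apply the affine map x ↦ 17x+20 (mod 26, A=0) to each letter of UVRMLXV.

WNXQZVN

U(20): 17·20+20=360≡22 → W
V(21): 17·21+20=377≡13 → N
R(17): 17·17+20=309≡23 → X
M(12): 17·12+20=224≡16 → Q
L(11): 17·11+20=207≡25 → Z
X(23): 17·23+20=411≡21 → V
V(21): 17·21+20=377≡13 → N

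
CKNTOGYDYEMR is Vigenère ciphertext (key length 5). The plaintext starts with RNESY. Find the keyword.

Subtract each crib letter from the matching ciphertext letter (mod 26):
C(2)−R(17)=-15≡11 → L
K(10)−N(13)=-3≡23 → X
N(13)−E(4)=9 → J
T(19)−S(18)=1 → B
O(14)−Y(24)=-10≡16 → Q

LXJBQ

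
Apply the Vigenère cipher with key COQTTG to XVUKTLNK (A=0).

Repeat the key across the message: COQTTGCO
X(23)+C(2): 25 → Z
V(21)+O(14): 35≡9 → J
U(20)+Q(16): 36≡10 → K
K(10)+T(19): 29≡3 → D
T(19)+T(19): 38≡12 → M
L(11)+G(6): 17 → R
N(13)+C(2): 15 → P
K(10)+O(14): 24 → Y

ZJKDMRPY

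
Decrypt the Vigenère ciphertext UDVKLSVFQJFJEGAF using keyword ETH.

QKOGSLRMJFMCANTB

Repeat the key across the ciphertext: ETHETHETHETHETHE
U(20)−E(4): 16 → Q
D(3)−T(19): -16≡10 → K
V(21)−H(7): 14 → O
K(10)−E(4): 6 → G
L(11)−T(19): -8≡18 → S
S(18)−H(7): 11 → L
V(21)−E(4): 17 → R
F(5)−T(19): -14≡12 → M
Q(16)−H(7): 9 → J
J(9)−E(4): 5 → F
F(5)−T(19): -14≡12 → M
J(9)−H(7): 2 → C
E(4)−E(4): 0 → A
G(6)−T(19): -13≡13 → N
A(0)−H(7): -7≡19 → T
F(5)−E(4): 1 → B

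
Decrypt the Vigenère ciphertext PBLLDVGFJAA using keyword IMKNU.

HPBYJNUVWGS

Repeat the key across the ciphertext: IMKNUIMKNUI
P(15)−I(8): 7 → H
B(1)−M(12): -11≡15 → P
L(11)−K(10): 1 → B
L(11)−N(13): -2≡24 → Y
D(3)−U(20): -17≡9 → J
V(21)−I(8): 13 → N
G(6)−M(12): -6≡20 → U
F(5)−K(10): -5≡21 → V
J(9)−N(13): -4≡22 → W
A(0)−U(20): -20≡6 → G
A(0)−I(8): -8≡18 → S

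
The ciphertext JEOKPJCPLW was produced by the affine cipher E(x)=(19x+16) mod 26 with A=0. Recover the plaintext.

The inverse of 19 mod 26 is 11, since 19·11=209≡1. Apply D(y)=11·(y−16) mod 26:
J(9): 11·(9−16)=-77≡1 → B
E(4): 11·(4−16)=-132≡24 → Y
O(14): 11·(14−16)=-22≡4 → E
K(10): 11·(10−16)=-66≡12 → M
P(15): 11·(15−16)=-11≡15 → P
J(9): 11·(9−16)=-77≡1 → B
C(2): 11·(2−16)=-154≡2 → C
P(15): 11·(15−16)=-11≡15 → P
L(11): 11·(11−16)=-55≡23 → X
W(22): 11·(22−16)=66≡14 → O

BYEMPBCPXO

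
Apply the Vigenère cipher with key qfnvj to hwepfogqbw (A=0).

Repeat the key across the message: qfnvjqfnvj
h(7)+q(16): 23 → x
w(22)+f(5): 27≡1 → b
e(4)+n(13): 17 → r
p(15)+v(21): 36≡10 → k
f(5)+j(9): 14 → o
o(14)+q(16): 30≡4 → e
g(6)+f(5): 11 → l
q(16)+n(13): 29≡3 → d
b(1)+v(21): 22 → w
w(22)+j(9): 31≡5 → f

xbrkoeldwf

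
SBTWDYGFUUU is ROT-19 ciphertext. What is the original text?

S(18): 18−19=-1≡25 → Z
B(1): 1−19=-18≡8 → I
T(19): 19−19=0 → A
W(22): 22−19=3 → D
D(3): 3−19=-16≡10 → K
Y(24): 24−19=5 → F
G(6): 6−19=-13≡13 → N
F(5): 5−19=-14≡12 → M
U(20): 20−19=1 → B
U(20): 20−19=1 → B
U(20): 20−19=1 → B

ZIADKFNMBBB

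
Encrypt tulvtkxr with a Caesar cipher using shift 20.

t(19): 19+20=39≡13 → n
u(20): 20+20=40≡14 → o
l(11): 11+20=31≡5 → f
v(21): 21+20=41≡15 → p
t(19): 19+20=39≡13 → n
k(10): 10+20=30≡4 → e
x(23): 23+20=43≡17 → r
r(17): 17+20=37≡11 → l

nofpnerl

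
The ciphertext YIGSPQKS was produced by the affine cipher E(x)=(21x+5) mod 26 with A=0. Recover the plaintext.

RPFNYDZN

The inverse of 21 mod 26 is 5, since 21·5=105≡1. Apply D(y)=5·(y−5) mod 26:
Y(24): 5·(24−5)=95≡17 → R
I(8): 5·(8−5)=15 → P
G(6): 5·(6−5)=5 → F
S(18): 5·(18−5)=65≡13 → N
P(15): 5·(15−5)=50≡24 → Y
Q(16): 5·(16−5)=55≡3 → D
K(10): 5·(10−5)=25 → Z
S(18): 5·(18−5)=65≡13 → N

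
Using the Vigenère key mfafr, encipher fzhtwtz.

Repeat the key across the message: mfafrmf
f(5)+m(12): 17 → r
z(25)+f(5): 30≡4 → e
h(7)+a(0): 7 → h
t(19)+f(5): 24 → y
w(22)+r(17): 39≡13 → n
t(19)+m(12): 31≡5 → f
z(25)+f(5): 30≡4 → e

rehynfe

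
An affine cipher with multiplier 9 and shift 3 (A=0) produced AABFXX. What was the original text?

RRUGII

The inverse of 9 mod 26 is 3, since 9·3=27≡1. Apply D(y)=3·(y−3) mod 26:
A(0): 3·(0−3)=-9≡17 → R
A(0): 3·(0−3)=-9≡17 → R
B(1): 3·(1−3)=-6≡20 → U
F(5): 3·(5−3)=6 → G
X(23): 3·(23−3)=60≡8 → I
X(23): 3·(23−3)=60≡8 → I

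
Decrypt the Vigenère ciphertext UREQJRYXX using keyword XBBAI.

Repeat the key across the ciphertext: XBBAIXBBA
U(20)−X(23): -3≡23 → X
R(17)−B(1): 16 → Q
E(4)−B(1): 3 → D
Q(16)−A(0): 16 → Q
J(9)−I(8): 1 → B
R(17)−X(23): -6≡20 → U
Y(24)−B(1): 23 → X
X(23)−B(1): 22 → W
X(23)−A(0): 23 → X

XQDQBUXWX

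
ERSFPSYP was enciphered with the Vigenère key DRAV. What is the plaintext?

Repeat the key across the ciphertext: DRAVDRAV
E(4)−D(3): 1 → B
R(17)−R(17): 0 → A
S(18)−A(0): 18 → S
F(5)−V(21): -16≡10 → K
P(15)−D(3): 12 → M
S(18)−R(17): 1 → B
Y(24)−A(0): 24 → Y
P(15)−V(21): -6≡20 → U

BASKMBYU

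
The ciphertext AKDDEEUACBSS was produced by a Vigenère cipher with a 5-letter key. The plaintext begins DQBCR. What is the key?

Subtract each crib letter from the matching ciphertext letter (mod 26):
A(0)−D(3)=-3≡23 → X
K(10)−Q(16)=-6≡20 → U
D(3)−B(1)=2 → C
D(3)−C(2)=1 → B
E(4)−R(17)=-13≡13 → N

XUCBN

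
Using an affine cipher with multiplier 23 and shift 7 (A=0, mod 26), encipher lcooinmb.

l(11): 23·11+7=260≡0 → a
c(2): 23·2+7=53≡1 → b
o(14): 23·14+7=329≡17 → r
o(14): 23·14+7=329≡17 → r
i(8): 23·8+7=191≡9 → j
n(13): 23·13+7=306≡20 → u
m(12): 23·12+7=283≡23 → x
b(1): 23·1+7=30≡4 → e

abrrjuxe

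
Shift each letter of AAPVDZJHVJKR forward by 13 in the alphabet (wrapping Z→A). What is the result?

NNCIQMWUIWXE

A(0): 0+13=13 → N
A(0): 0+13=13 → N
P(15): 15+13=28≡2 → C
V(21): 21+13=34≡8 → I
D(3): 3+13=16 → Q
Z(25): 25+13=38≡12 → M
J(9): 9+13=22 → W
H(7): 7+13=20 → U
V(21): 21+13=34≡8 → I
J(9): 9+13=22 → W
K(10): 10+13=23 → X
R(17): 17+13=30≡4 → E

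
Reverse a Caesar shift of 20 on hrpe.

h(7): 7−20=-13≡13 → n
r(17): 17−20=-3≡23 → x
p(15): 15−20=-5≡21 → v
e(4): 4−20=-16≡10 → k

nxvk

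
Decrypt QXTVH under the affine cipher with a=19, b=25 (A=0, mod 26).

The inverse of 19 mod 26 is 11, since 19·11=209≡1. Apply D(y)=11·(y−25) mod 26:
Q(16): 11·(16−25)=-99≡5 → F
X(23): 11·(23−25)=-22≡4 → E
T(19): 11·(19−25)=-66≡12 → M
V(21): 11·(21−25)=-44≡8 → I
H(7): 11·(7−25)=-198≡10 → K

FEMIK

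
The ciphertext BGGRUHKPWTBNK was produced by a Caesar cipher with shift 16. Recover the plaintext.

LQQBERUZGDLXU

B(1): 1−16=-15≡11 → L
G(6): 6−16=-10≡16 → Q
G(6): 6−16=-10≡16 → Q
R(17): 17−16=1 → B
U(20): 20−16=4 → E
H(7): 7−16=-9≡17 → R
K(10): 10−16=-6≡20 → U
P(15): 15−16=-1≡25 → Z
W(22): 22−16=6 → G
T(19): 19−16=3 → D
B(1): 1−16=-15≡11 → L
N(13): 13−16=-3≡23 → X
K(10): 10−16=-6≡20 → U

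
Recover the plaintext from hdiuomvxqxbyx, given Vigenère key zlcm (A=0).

isgipbtlrmzmy

Repeat the key across the ciphertext: zlcmzlcmzlcmz
h(7)−z(25): -18≡8 → i
d(3)−l(11): -8≡18 → s
i(8)−c(2): 6 → g
u(20)−m(12): 8 → i
o(14)−z(25): -11≡15 → p
m(12)−l(11): 1 → b
v(21)−c(2): 19 → t
x(23)−m(12): 11 → l
q(16)−z(25): -9≡17 → r
x(23)−l(11): 12 → m
b(1)−c(2): -1≡25 → z
y(24)−m(12): 12 → m
x(23)−z(25): -2≡24 → y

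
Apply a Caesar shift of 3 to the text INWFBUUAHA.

I(8): 8+3=11 → L
N(13): 13+3=16 → Q
W(22): 22+3=25 → Z
F(5): 5+3=8 → I
B(1): 1+3=4 → E
U(20): 20+3=23 → X
U(20): 20+3=23 → X
A(0): 0+3=3 → D
H(7): 7+3=10 → K
A(0): 0+3=3 → D

LQZIEXXDKD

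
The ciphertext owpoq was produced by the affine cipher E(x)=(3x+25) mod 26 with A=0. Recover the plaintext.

The inverse of 3 mod 26 is 9, since 3·9=27≡1. Apply D(y)=9·(y−25) mod 26:
o(14): 9·(14−25)=-99≡5 → f
w(22): 9·(22−25)=-27≡25 → z
p(15): 9·(15−25)=-90≡14 → o
o(14): 9·(14−25)=-99≡5 → f
q(16): 9·(16−25)=-81≡23 → x

fzofx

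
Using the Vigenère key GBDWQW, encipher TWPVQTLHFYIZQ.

Repeat the key across the message: GBDWQWGBDWQWG
T(19)+G(6): 25 → Z
W(22)+B(1): 23 → X
P(15)+D(3): 18 → S
V(21)+W(22): 43≡17 → R
Q(16)+Q(16): 32≡6 → G
T(19)+W(22): 41≡15 → P
L(11)+G(6): 17 → R
H(7)+B(1): 8 → I
F(5)+D(3): 8 → I
Y(24)+W(22): 46≡20 → U
I(8)+Q(16): 24 → Y
Z(25)+W(22): 47≡21 → V
Q(16)+G(6): 22 → W

ZXSRGPRIIUYVW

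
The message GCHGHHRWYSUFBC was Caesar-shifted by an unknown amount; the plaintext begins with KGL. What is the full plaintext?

From the crib: G(6)−K(10)=-4≡22, so the shift is 22.
Subtract 22 from each ciphertext letter:
G(6): 6−22=-16≡10 → K
C(2): 2−22=-20≡6 → G
H(7): 7−22=-15≡11 → L
G(6): 6−22=-16≡10 → K
H(7): 7−22=-15≡11 → L
H(7): 7−22=-15≡11 → L
R(17): 17−22=-5≡21 → V
W(22): 22−22=0 → A
Y(24): 24−22=2 → C
S(18): 18−22=-4≡22 → W
U(20): 20−22=-2≡24 → Y
F(5): 5−22=-17≡9 → J
B(1): 1−22=-21≡5 → F
C(2): 2−22=-20≡6 → G

KGLKLLVACWYJFG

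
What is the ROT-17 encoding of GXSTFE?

XOJKWV

G(6): 6+17=23 → X
X(23): 23+17=40≡14 → O
S(18): 18+17=35≡9 → J
T(19): 19+17=36≡10 → K
F(5): 5+17=22 → W
E(4): 4+17=21 → V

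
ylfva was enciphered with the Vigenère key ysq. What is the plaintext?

atpxi

Repeat the key across the ciphertext: ysqys
y(24)−y(24): 0 → a
l(11)−s(18): -7≡19 → t
f(5)−q(16): -11≡15 → p
v(21)−y(24): -3≡23 → x
a(0)−s(18): -18≡8 → i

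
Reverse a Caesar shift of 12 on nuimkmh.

biwayav

n(13): 13−12=1 → b
u(20): 20−12=8 → i
i(8): 8−12=-4≡22 → w
m(12): 12−12=0 → a
k(10): 10−12=-2≡24 → y
m(12): 12−12=0 → a
h(7): 7−12=-5≡21 → v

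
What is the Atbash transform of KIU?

PRF

K(10) → P(15)
I(8) → R(17)
U(20) → F(5)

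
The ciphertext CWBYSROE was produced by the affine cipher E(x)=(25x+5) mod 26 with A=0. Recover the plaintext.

DJEHNORB

The inverse of 25 mod 26 is 25, since 25·25=625≡1. Apply D(y)=25·(y−5) mod 26:
C(2): 25·(2−5)=-75≡3 → D
W(22): 25·(22−5)=425≡9 → J
B(1): 25·(1−5)=-100≡4 → E
Y(24): 25·(24−5)=475≡7 → H
S(18): 25·(18−5)=325≡13 → N
R(17): 25·(17−5)=300≡14 → O
O(14): 25·(14−5)=225≡17 → R
E(4): 25·(4−5)=-25≡1 → B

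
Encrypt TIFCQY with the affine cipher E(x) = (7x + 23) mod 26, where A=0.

ABGLFJ

T(19): 7·19+23=156≡0 → A
I(8): 7·8+23=79≡1 → B
F(5): 7·5+23=58≡6 → G
C(2): 7·2+23=37≡11 → L
Q(16): 7·16+23=135≡5 → F
Y(24): 7·24+23=191≡9 → J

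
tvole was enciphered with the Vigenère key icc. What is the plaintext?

ltmdc

Repeat the key across the ciphertext: iccic
t(19)−i(8): 11 → l
v(21)−c(2): 19 → t
o(14)−c(2): 12 → m
l(11)−i(8): 3 → d
e(4)−c(2): 2 → c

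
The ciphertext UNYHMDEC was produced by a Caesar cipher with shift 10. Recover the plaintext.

KDOXCTUS

U(20): 20−10=10 → K
N(13): 13−10=3 → D
Y(24): 24−10=14 → O
H(7): 7−10=-3≡23 → X
M(12): 12−10=2 → C
D(3): 3−10=-7≡19 → T
E(4): 4−10=-6≡20 → U
C(2): 2−10=-8≡18 → S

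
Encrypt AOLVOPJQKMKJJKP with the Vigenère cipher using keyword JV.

JJUQXKSLTHTESFY

Repeat the key across the message: JVJVJVJVJVJVJVJ
A(0)+J(9): 9 → J
O(14)+V(21): 35≡9 → J
L(11)+J(9): 20 → U
V(21)+V(21): 42≡16 → Q
O(14)+J(9): 23 → X
P(15)+V(21): 36≡10 → K
J(9)+J(9): 18 → S
Q(16)+V(21): 37≡11 → L
K(10)+J(9): 19 → T
M(12)+V(21): 33≡7 → H
K(10)+J(9): 19 → T
J(9)+V(21): 30≡4 → E
J(9)+J(9): 18 → S
K(10)+V(21): 31≡5 → F
P(15)+J(9): 24 → Y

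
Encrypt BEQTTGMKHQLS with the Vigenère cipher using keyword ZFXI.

Repeat the key across the message: ZFXIZFXIZFXI
B(1)+Z(25): 26≡0 → A
E(4)+F(5): 9 → J
Q(16)+X(23): 39≡13 → N
T(19)+I(8): 27≡1 → B
T(19)+Z(25): 44≡18 → S
G(6)+F(5): 11 → L
M(12)+X(23): 35≡9 → J
K(10)+I(8): 18 → S
H(7)+Z(25): 32≡6 → G
Q(16)+F(5): 21 → V
L(11)+X(23): 34≡8 → I
S(18)+I(8): 26≡0 → A

AJNBSLJSGVIA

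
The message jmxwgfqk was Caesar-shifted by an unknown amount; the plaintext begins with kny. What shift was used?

From the crib: j(9)−k(10)=-1≡25, so the shift is 25.

25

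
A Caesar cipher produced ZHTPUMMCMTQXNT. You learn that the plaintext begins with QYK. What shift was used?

From the crib: Z(25)−Q(16)=9, so the shift is 9.

9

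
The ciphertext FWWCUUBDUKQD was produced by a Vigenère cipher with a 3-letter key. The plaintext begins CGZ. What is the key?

DQX

Subtract each crib letter from the matching ciphertext letter (mod 26):
F(5)−C(2)=3 → D
W(22)−G(6)=16 → Q
W(22)−Z(25)=-3≡23 → X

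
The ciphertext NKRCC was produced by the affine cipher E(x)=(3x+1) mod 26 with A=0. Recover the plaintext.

EDOJJ

The inverse of 3 mod 26 is 9, since 3·9=27≡1. Apply D(y)=9·(y−1) mod 26:
N(13): 9·(13−1)=108≡4 → E
K(10): 9·(10−1)=81≡3 → D
R(17): 9·(17−1)=144≡14 → O
C(2): 9·(2−1)=9 → J
C(2): 9·(2−1)=9 → J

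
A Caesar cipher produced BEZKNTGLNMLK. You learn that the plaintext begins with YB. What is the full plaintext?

From the crib: B(1)−Y(24)=-23≡3, so the shift is 3.
Subtract 3 from each ciphertext letter:
B(1): 1−3=-2≡24 → Y
E(4): 4−3=1 → B
Z(25): 25−3=22 → W
K(10): 10−3=7 → H
N(13): 13−3=10 → K
T(19): 19−3=16 → Q
G(6): 6−3=3 → D
L(11): 11−3=8 → I
N(13): 13−3=10 → K
M(12): 12−3=9 → J
L(11): 11−3=8 → I
K(10): 10−3=7 → H

YBWHKQDIKJIH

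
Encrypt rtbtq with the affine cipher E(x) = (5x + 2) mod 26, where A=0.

r(17): 5·17+2=87≡9 → j
t(19): 5·19+2=97≡19 → t
b(1): 5·1+2=7 → h
t(19): 5·19+2=97≡19 → t
q(16): 5·16+2=82≡4 → e

jthte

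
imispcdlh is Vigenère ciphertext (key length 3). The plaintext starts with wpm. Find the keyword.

mxw

Subtract each crib letter from the matching ciphertext letter (mod 26):
i(8)−w(22)=-14≡12 → m
m(12)−p(15)=-3≡23 → x
i(8)−m(12)=-4≡22 → w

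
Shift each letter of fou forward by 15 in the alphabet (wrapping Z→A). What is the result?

udj

f(5): 5+15=20 → u
o(14): 14+15=29≡3 → d
u(20): 20+15=35≡9 → j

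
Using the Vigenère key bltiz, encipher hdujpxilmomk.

Repeat the key across the message: bltizbltizbl
h(7)+b(1): 8 → i
d(3)+l(11): 14 → o
u(20)+t(19): 39≡13 → n
j(9)+i(8): 17 → r
p(15)+z(25): 40≡14 → o
x(23)+b(1): 24 → y
i(8)+l(11): 19 → t
l(11)+t(19): 30≡4 → e
m(12)+i(8): 20 → u
o(14)+z(25): 39≡13 → n
m(12)+b(1): 13 → n
k(10)+l(11): 21 → v

ionroyteunnv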